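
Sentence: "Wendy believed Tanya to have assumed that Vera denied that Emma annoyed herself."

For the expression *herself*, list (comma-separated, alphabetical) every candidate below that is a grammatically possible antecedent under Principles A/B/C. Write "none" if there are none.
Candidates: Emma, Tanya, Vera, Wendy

*herself* is a reflexive; Principle A requires it to be bound within its binding domain — the clause headed by 'annoyed'.
— Emma: subject of the clause headed by 'annoyed'; c-commands the reflexive within its binding domain — allowed (Principle A).
— Tanya: subject of the clause headed by 'assumed'; c-commands the reflexive but lies outside its binding domain — cannot bind it (Principle A).
— Vera: subject of the clause headed by 'denied'; c-commands the reflexive but lies outside its binding domain — cannot bind it (Principle A).
— Wendy: subject of the matrix clause; c-commands the reflexive but lies outside its binding domain — cannot bind it (Principle A).

Emma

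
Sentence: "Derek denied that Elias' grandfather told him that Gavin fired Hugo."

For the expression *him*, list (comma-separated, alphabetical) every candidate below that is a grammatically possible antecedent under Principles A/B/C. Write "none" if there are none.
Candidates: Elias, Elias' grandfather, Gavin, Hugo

*him* is a pronoun; Principle B requires it to be free in its binding domain — the clause headed by 'told'.
— Elias: possessor inside the subject DP of the clause headed by 'told'; does not c-command the pronoun — Principle B does not apply; allowed.
— Elias' grandfather: subject of the clause headed by 'told'; c-commands the pronoun within its binding domain — blocked (Principle B).
— Gavin: subject of the clause headed by 'fired'; is c-commanded by the pronoun; coreference would bind this R-expression — blocked (Principle C).
— Hugo: object of the clause headed by 'fired'; is c-commanded by the pronoun; coreference would bind this R-expression — blocked (Principle C).

Elias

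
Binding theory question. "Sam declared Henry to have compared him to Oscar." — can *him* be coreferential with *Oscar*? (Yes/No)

No

*him* is a pronoun; Principle B requires it to be free in its binding domain — the clause headed by 'compared'.
— Oscar: second object of the clause headed by 'compared'; is c-commanded by the pronoun; coreference would bind this R-expression — blocked (Principle C).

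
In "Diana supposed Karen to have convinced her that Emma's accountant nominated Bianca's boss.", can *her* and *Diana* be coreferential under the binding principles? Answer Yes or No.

*Diana* is an R-expression; Principle C requires it to be free (not bound by any c-commanding expression).
— her: object of the clause headed by 'convinced'; the pronoun does not c-command the R-expression — coreference allowed.

Yes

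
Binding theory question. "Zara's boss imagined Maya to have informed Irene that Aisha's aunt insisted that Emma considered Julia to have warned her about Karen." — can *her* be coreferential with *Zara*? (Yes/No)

Yes

*her* is a pronoun; Principle B requires it to be free in its binding domain — the clause headed by 'warned'.
— Zara: possessor inside the subject DP of the matrix clause; does not c-command the pronoun — Principle B does not apply; allowed.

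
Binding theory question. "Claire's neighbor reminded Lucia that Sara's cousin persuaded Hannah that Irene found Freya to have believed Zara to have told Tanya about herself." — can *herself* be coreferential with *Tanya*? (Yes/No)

Yes

*herself* is a reflexive; Principle A requires it to be bound within its binding domain — the clause headed by 'told'.
— Tanya: object of the clause headed by 'told'; c-commands the reflexive within its binding domain — allowed (Principle A).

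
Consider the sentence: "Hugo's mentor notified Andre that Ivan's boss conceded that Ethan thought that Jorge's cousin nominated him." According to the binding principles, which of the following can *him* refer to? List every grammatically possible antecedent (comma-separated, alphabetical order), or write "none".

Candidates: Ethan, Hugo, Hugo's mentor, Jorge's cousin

Ethan, Hugo, Hugo's mentor

*him* is a pronoun; Principle B requires it to be free in its binding domain — the clause headed by 'nominated'.
— Ethan: subject of the clause headed by 'thought'; c-commands the pronoun but lies outside its binding domain — allowed.
— Hugo: possessor inside the subject DP of the matrix clause; does not c-command the pronoun — Principle B does not apply; allowed.
— Hugo's mentor: subject of the matrix clause; c-commands the pronoun but lies outside its binding domain — allowed.
— Jorge's cousin: subject of the clause headed by 'nominated'; c-commands the pronoun within its binding domain — blocked (Principle B).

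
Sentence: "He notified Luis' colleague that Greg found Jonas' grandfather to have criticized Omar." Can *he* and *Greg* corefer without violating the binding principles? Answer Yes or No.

No

*Greg* is an R-expression; Principle C requires it to be free (not bound by any c-commanding expression).
— he: subject of the matrix clause; the pronoun c-commands the R-expression — coreference blocked (Principle C).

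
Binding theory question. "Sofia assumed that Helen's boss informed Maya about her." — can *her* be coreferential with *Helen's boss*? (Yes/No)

*her* is a pronoun; Principle B requires it to be free in its binding domain — the clause headed by 'informed'.
— Helen's boss: subject of the clause headed by 'informed'; c-commands the pronoun within its binding domain — blocked (Principle B).

No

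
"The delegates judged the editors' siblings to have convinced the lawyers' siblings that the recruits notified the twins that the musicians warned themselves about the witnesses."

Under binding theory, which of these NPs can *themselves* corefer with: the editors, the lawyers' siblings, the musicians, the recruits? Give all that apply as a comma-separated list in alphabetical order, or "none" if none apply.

the musicians

*themselves* is a reflexive; Principle A requires it to be bound within its binding domain — the clause headed by 'warned'.
— the editors: possessor inside the subject DP of the clause headed by 'convinced'; does not c-command the reflexive — cannot bind it (Principle A).
— the lawyers' siblings: object of the clause headed by 'convinced'; c-commands the reflexive but lies outside its binding domain — cannot bind it (Principle A).
— the musicians: subject of the clause headed by 'warned'; c-commands the reflexive within its binding domain — allowed (Principle A).
— the recruits: subject of the clause headed by 'notified'; c-commands the reflexive but lies outside its binding domain — cannot bind it (Principle A).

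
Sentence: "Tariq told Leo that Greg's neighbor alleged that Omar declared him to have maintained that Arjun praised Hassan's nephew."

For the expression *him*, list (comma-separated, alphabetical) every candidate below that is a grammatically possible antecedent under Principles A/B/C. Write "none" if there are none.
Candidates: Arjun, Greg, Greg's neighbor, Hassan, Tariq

*him* is a pronoun; Principle B requires it to be free in its binding domain — the clause headed by 'declared'.
— Arjun: subject of the clause headed by 'praised'; is c-commanded by the pronoun; coreference would bind this R-expression — blocked (Principle C).
— Greg: possessor inside the subject DP of the clause headed by 'alleged'; does not c-command the pronoun — Principle B does not apply; allowed.
— Greg's neighbor: subject of the clause headed by 'alleged'; c-commands the pronoun but lies outside its binding domain — allowed.
— Hassan: possessor inside the object DP of the clause headed by 'praised'; is c-commanded by the pronoun; coreference would bind this R-expression — blocked (Principle C).
— Tariq: subject of the matrix clause; c-commands the pronoun but lies outside its binding domain — allowed.

Greg, Greg's neighbor, Tariq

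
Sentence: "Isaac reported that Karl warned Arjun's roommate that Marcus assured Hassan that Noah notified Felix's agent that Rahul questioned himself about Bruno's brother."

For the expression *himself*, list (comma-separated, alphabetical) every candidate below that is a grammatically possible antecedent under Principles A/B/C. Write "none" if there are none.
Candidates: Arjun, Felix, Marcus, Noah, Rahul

*himself* is a reflexive; Principle A requires it to be bound within its binding domain — the clause headed by 'questioned'.
— Arjun: possessor inside the object DP of the clause headed by 'warned'; does not c-command the reflexive — cannot bind it (Principle A).
— Felix: possessor inside the object DP of the clause headed by 'notified'; does not c-command the reflexive — cannot bind it (Principle A).
— Marcus: subject of the clause headed by 'assured'; c-commands the reflexive but lies outside its binding domain — cannot bind it (Principle A).
— Noah: subject of the clause headed by 'notified'; c-commands the reflexive but lies outside its binding domain — cannot bind it (Principle A).
— Rahul: subject of the clause headed by 'questioned'; c-commands the reflexive within its binding domain — allowed (Principle A).

Rahul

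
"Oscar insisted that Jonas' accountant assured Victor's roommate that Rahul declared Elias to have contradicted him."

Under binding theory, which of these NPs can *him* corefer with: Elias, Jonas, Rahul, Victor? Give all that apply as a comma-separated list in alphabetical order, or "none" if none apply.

*him* is a pronoun; Principle B requires it to be free in its binding domain — the clause headed by 'contradicted'.
— Elias: subject of the clause headed by 'contradicted'; c-commands the pronoun within its binding domain — blocked (Principle B).
— Jonas: possessor inside the subject DP of the clause headed by 'assured'; does not c-command the pronoun — Principle B does not apply; allowed.
— Rahul: subject of the clause headed by 'declared'; c-commands the pronoun but lies outside its binding domain — allowed.
— Victor: possessor inside the object DP of the clause headed by 'assured'; does not c-command the pronoun — Principle B does not apply; allowed.

Jonas, Rahul, Victor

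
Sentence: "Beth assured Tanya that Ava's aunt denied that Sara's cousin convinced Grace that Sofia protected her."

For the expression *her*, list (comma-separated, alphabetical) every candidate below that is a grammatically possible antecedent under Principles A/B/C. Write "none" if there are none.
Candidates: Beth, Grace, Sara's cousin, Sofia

Beth, Grace, Sara's cousin

*her* is a pronoun; Principle B requires it to be free in its binding domain — the clause headed by 'protected'.
— Beth: subject of the matrix clause; c-commands the pronoun but lies outside its binding domain — allowed.
— Grace: object of the clause headed by 'convinced'; c-commands the pronoun but lies outside its binding domain — allowed.
— Sara's cousin: subject of the clause headed by 'convinced'; c-commands the pronoun but lies outside its binding domain — allowed.
— Sofia: subject of the clause headed by 'protected'; c-commands the pronoun within its binding domain — blocked (Principle B).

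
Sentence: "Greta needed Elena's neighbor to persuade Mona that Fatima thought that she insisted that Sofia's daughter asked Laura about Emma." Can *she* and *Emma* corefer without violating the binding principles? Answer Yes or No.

*Emma* is an R-expression; Principle C requires it to be free (not bound by any c-commanding expression).
— she: subject of the clause headed by 'insisted'; the pronoun c-commands the R-expression — coreference blocked (Principle C).

No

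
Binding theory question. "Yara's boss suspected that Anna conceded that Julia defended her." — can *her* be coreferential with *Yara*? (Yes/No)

Yes

*her* is a pronoun; Principle B requires it to be free in its binding domain — the clause headed by 'defended'.
— Yara: possessor inside the subject DP of the matrix clause; does not c-command the pronoun — Principle B does not apply; allowed.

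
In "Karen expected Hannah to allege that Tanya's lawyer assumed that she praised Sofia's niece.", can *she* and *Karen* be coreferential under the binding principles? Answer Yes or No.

*Karen* is an R-expression; Principle C requires it to be free (not bound by any c-commanding expression).
— she: subject of the clause headed by 'praised'; the pronoun does not c-command the R-expression — coreference allowed.

Yes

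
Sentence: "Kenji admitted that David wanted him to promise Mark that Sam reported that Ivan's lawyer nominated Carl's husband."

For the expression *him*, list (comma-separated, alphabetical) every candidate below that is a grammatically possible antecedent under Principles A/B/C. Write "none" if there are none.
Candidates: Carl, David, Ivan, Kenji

Kenji

*him* is a pronoun; Principle B requires it to be free in its binding domain — the clause headed by 'wanted'.
— Carl: possessor inside the object DP of the clause headed by 'nominated'; is c-commanded by the pronoun; coreference would bind this R-expression — blocked (Principle C).
— David: subject of the clause headed by 'wanted'; c-commands the pronoun within its binding domain — blocked (Principle B).
— Ivan: possessor inside the subject DP of the clause headed by 'nominated'; is c-commanded by the pronoun; coreference would bind this R-expression — blocked (Principle C).
— Kenji: subject of the matrix clause; c-commands the pronoun but lies outside its binding domain — allowed.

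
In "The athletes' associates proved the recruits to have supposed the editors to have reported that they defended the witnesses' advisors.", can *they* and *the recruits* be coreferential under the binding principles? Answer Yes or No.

Yes

*the recruits* is an R-expression; Principle C requires it to be free (not bound by any c-commanding expression).
— they: subject of the clause headed by 'defended'; the pronoun does not c-command the R-expression — coreference allowed.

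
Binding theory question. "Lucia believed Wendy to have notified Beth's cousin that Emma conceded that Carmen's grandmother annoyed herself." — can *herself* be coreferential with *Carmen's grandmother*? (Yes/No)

*herself* is a reflexive; Principle A requires it to be bound within its binding domain — the clause headed by 'annoyed'.
— Carmen's grandmother: subject of the clause headed by 'annoyed'; c-commands the reflexive within its binding domain — allowed (Principle A).

Yes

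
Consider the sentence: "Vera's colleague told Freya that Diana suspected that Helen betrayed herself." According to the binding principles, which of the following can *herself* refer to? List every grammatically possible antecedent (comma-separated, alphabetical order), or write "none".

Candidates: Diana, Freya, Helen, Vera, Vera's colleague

*herself* is a reflexive; Principle A requires it to be bound within its binding domain — the clause headed by 'betrayed'.
— Diana: subject of the clause headed by 'suspected'; c-commands the reflexive but lies outside its binding domain — cannot bind it (Principle A).
— Freya: object of the matrix clause; c-commands the reflexive but lies outside its binding domain — cannot bind it (Principle A).
— Helen: subject of the clause headed by 'betrayed'; c-commands the reflexive within its binding domain — allowed (Principle A).
— Vera: possessor inside the subject DP of the matrix clause; does not c-command the reflexive — cannot bind it (Principle A).
— Vera's colleague: subject of the matrix clause; c-commands the reflexive but lies outside its binding domain — cannot bind it (Principle A).

Helen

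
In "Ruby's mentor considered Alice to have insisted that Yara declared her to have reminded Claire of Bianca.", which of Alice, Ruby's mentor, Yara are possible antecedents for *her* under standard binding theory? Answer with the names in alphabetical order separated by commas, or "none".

Alice, Ruby's mentor

*her* is a pronoun; Principle B requires it to be free in its binding domain — the clause headed by 'declared'.
— Alice: subject of the clause headed by 'insisted'; c-commands the pronoun but lies outside its binding domain — allowed.
— Ruby's mentor: subject of the matrix clause; c-commands the pronoun but lies outside its binding domain — allowed.
— Yara: subject of the clause headed by 'declared'; c-commands the pronoun within its binding domain — blocked (Principle B).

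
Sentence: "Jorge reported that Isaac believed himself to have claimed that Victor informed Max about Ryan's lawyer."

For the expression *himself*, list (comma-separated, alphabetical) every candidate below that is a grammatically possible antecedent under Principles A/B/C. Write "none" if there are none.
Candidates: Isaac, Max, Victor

*himself* is a reflexive; Principle A requires it to be bound within its binding domain — the clause headed by 'believed'.
— Isaac: subject of the clause headed by 'believed'; c-commands the reflexive within its binding domain — allowed (Principle A).
— Max: object of the clause headed by 'informed'; does not c-command the reflexive — cannot bind it (Principle A).
— Victor: subject of the clause headed by 'informed'; does not c-command the reflexive — cannot bind it (Principle A).

Isaac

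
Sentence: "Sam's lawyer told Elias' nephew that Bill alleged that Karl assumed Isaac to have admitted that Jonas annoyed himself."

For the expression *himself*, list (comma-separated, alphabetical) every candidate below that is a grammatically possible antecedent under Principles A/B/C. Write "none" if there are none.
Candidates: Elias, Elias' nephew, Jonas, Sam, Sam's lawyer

Jonas

*himself* is a reflexive; Principle A requires it to be bound within its binding domain — the clause headed by 'annoyed'.
— Elias: possessor inside the object DP of the matrix clause; does not c-command the reflexive — cannot bind it (Principle A).
— Elias' nephew: object of the matrix clause; c-commands the reflexive but lies outside its binding domain — cannot bind it (Principle A).
— Jonas: subject of the clause headed by 'annoyed'; c-commands the reflexive within its binding domain — allowed (Principle A).
— Sam: possessor inside the subject DP of the matrix clause; does not c-command the reflexive — cannot bind it (Principle A).
— Sam's lawyer: subject of the matrix clause; c-commands the reflexive but lies outside its binding domain — cannot bind it (Principle A).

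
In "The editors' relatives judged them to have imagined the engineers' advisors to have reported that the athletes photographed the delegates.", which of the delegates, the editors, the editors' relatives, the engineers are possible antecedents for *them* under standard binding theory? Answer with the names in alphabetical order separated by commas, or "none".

the editors

*them* is a pronoun; Principle B requires it to be free in its binding domain — the matrix clause.
— the delegates: object of the clause headed by 'photographed'; is c-commanded by the pronoun; coreference would bind this R-expression — blocked (Principle C).
— the editors: possessor inside the subject DP of the matrix clause; does not c-command the pronoun — Principle B does not apply; allowed.
— the editors' relatives: subject of the matrix clause; c-commands the pronoun within its binding domain — blocked (Principle B).
— the engineers: possessor inside the subject DP of the clause headed by 'reported'; is c-commanded by the pronoun; coreference would bind this R-expression — blocked (Principle C).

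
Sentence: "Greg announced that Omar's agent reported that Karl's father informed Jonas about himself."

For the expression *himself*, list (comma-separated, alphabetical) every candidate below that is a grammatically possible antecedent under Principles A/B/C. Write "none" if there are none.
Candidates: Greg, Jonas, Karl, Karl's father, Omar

Jonas, Karl's father

*himself* is a reflexive; Principle A requires it to be bound within its binding domain — the clause headed by 'informed'.
— Greg: subject of the matrix clause; c-commands the reflexive but lies outside its binding domain — cannot bind it (Principle A).
— Jonas: object of the clause headed by 'informed'; c-commands the reflexive within its binding domain — allowed (Principle A).
— Karl: possessor inside the subject DP of the clause headed by 'informed'; does not c-command the reflexive — cannot bind it (Principle A).
— Karl's father: subject of the clause headed by 'informed'; c-commands the reflexive within its binding domain — allowed (Principle A).
— Omar: possessor inside the subject DP of the clause headed by 'reported'; does not c-command the reflexive — cannot bind it (Principle A).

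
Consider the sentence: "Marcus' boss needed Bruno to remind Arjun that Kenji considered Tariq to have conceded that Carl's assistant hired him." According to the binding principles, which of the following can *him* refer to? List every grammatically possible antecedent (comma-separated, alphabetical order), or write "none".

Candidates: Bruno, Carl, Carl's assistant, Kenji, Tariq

*him* is a pronoun; Principle B requires it to be free in its binding domain — the clause headed by 'hired'.
— Bruno: subject of the clause headed by 'remind'; c-commands the pronoun but lies outside its binding domain — allowed.
— Carl: possessor inside the subject DP of the clause headed by 'hired'; does not c-command the pronoun — Principle B does not apply; allowed.
— Carl's assistant: subject of the clause headed by 'hired'; c-commands the pronoun within its binding domain — blocked (Principle B).
— Kenji: subject of the clause headed by 'considered'; c-commands the pronoun but lies outside its binding domain — allowed.
— Tariq: subject of the clause headed by 'conceded'; c-commands the pronoun but lies outside its binding domain — allowed.

Bruno, Carl, Kenji, Tariq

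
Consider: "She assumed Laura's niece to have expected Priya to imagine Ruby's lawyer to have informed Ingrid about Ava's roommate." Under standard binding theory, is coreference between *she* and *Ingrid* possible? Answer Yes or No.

No

*Ingrid* is an R-expression; Principle C requires it to be free (not bound by any c-commanding expression).
— she: subject of the matrix clause; the pronoun c-commands the R-expression — coreference blocked (Principle C).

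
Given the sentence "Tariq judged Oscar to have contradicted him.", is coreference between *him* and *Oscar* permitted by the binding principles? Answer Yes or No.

No

*him* is a pronoun; Principle B requires it to be free in its binding domain — the clause headed by 'contradicted'.
— Oscar: subject of the clause headed by 'contradicted'; c-commands the pronoun within its binding domain — blocked (Principle B).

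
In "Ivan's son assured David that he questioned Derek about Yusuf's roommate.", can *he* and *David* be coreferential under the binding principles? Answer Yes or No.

Yes

*David* is an R-expression; Principle C requires it to be free (not bound by any c-commanding expression).
— he: subject of the clause headed by 'questioned'; the pronoun does not c-command the R-expression — coreference allowed.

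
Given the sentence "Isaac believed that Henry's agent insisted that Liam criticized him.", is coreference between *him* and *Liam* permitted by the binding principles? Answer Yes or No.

No

*him* is a pronoun; Principle B requires it to be free in its binding domain — the clause headed by 'criticized'.
— Liam: subject of the clause headed by 'criticized'; c-commands the pronoun within its binding domain — blocked (Principle B).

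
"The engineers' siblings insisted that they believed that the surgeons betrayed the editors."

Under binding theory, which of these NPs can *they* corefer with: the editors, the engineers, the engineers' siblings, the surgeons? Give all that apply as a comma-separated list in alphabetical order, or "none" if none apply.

*they* is a pronoun; Principle B requires it to be free in its binding domain — the clause headed by 'believed'.
— the editors: object of the clause headed by 'betrayed'; is c-commanded by the pronoun; coreference would bind this R-expression — blocked (Principle C).
— the engineers: possessor inside the subject DP of the matrix clause; does not c-command the pronoun — Principle B does not apply; allowed.
— the engineers' siblings: subject of the matrix clause; c-commands the pronoun but lies outside its binding domain — allowed.
— the surgeons: subject of the clause headed by 'betrayed'; is c-commanded by the pronoun; coreference would bind this R-expression — blocked (Principle C).

the engineers, the engineers' siblings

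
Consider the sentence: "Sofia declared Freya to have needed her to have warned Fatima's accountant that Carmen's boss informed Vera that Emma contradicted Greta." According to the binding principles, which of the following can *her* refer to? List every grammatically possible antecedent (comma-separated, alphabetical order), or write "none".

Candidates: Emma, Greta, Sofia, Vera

*her* is a pronoun; Principle B requires it to be free in its binding domain — the clause headed by 'needed'.
— Emma: subject of the clause headed by 'contradicted'; is c-commanded by the pronoun; coreference would bind this R-expression — blocked (Principle C).
— Greta: object of the clause headed by 'contradicted'; is c-commanded by the pronoun; coreference would bind this R-expression — blocked (Principle C).
— Sofia: subject of the matrix clause; c-commands the pronoun but lies outside its binding domain — allowed.
— Vera: object of the clause headed by 'informed'; is c-commanded by the pronoun; coreference would bind this R-expression — blocked (Principle C).

Sofia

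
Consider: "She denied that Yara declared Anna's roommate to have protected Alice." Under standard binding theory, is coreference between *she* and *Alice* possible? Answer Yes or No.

*Alice* is an R-expression; Principle C requires it to be free (not bound by any c-commanding expression).
— she: subject of the matrix clause; the pronoun c-commands the R-expression — coreference blocked (Principle C).

No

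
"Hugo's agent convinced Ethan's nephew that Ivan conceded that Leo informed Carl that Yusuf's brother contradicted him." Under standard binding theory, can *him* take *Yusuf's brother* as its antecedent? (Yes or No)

No

*him* is a pronoun; Principle B requires it to be free in its binding domain — the clause headed by 'contradicted'.
— Yusuf's brother: subject of the clause headed by 'contradicted'; c-commands the pronoun within its binding domain — blocked (Principle B).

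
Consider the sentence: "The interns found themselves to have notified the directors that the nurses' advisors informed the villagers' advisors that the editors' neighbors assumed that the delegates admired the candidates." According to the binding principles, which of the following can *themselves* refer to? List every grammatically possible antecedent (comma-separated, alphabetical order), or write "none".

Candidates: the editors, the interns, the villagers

*themselves* is a reflexive; Principle A requires it to be bound within its binding domain — the matrix clause.
— the editors: possessor inside the subject DP of the clause headed by 'assumed'; does not c-command the reflexive — cannot bind it (Principle A).
— the interns: subject of the matrix clause; c-commands the reflexive within its binding domain — allowed (Principle A).
— the villagers: possessor inside the object DP of the clause headed by 'informed'; does not c-command the reflexive — cannot bind it (Principle A).

the interns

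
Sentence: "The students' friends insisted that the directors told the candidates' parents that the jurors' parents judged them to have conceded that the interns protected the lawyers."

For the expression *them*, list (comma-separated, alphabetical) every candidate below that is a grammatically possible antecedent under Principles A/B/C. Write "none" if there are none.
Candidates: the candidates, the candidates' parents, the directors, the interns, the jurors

the candidates, the candidates' parents, the directors, the jurors

*them* is a pronoun; Principle B requires it to be free in its binding domain — the clause headed by 'judged'.
— the candidates: possessor inside the object DP of the clause headed by 'told'; does not c-command the pronoun — Principle B does not apply; allowed.
— the candidates' parents: object of the clause headed by 'told'; c-commands the pronoun but lies outside its binding domain — allowed.
— the directors: subject of the clause headed by 'told'; c-commands the pronoun but lies outside its binding domain — allowed.
— the interns: subject of the clause headed by 'protected'; is c-commanded by the pronoun; coreference would bind this R-expression — blocked (Principle C).
— the jurors: possessor inside the subject DP of the clause headed by 'judged'; does not c-command the pronoun — Principle B does not apply; allowed.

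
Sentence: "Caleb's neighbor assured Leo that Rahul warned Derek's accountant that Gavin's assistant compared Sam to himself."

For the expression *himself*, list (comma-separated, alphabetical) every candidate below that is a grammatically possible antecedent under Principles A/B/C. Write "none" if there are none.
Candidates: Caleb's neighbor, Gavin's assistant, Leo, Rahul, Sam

Gavin's assistant, Sam

*himself* is a reflexive; Principle A requires it to be bound within its binding domain — the clause headed by 'compared'.
— Caleb's neighbor: subject of the matrix clause; c-commands the reflexive but lies outside its binding domain — cannot bind it (Principle A).
— Gavin's assistant: subject of the clause headed by 'compared'; c-commands the reflexive within its binding domain — allowed (Principle A).
— Leo: object of the matrix clause; c-commands the reflexive but lies outside its binding domain — cannot bind it (Principle A).
— Rahul: subject of the clause headed by 'warned'; c-commands the reflexive but lies outside its binding domain — cannot bind it (Principle A).
— Sam: object of the clause headed by 'compared'; c-commands the reflexive within its binding domain — allowed (Principle A).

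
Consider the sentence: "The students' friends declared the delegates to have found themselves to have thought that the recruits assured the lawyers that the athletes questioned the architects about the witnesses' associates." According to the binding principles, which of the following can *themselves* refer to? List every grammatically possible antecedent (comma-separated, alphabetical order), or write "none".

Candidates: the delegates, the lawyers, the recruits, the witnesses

*themselves* is a reflexive; Principle A requires it to be bound within its binding domain — the clause headed by 'found'.
— the delegates: subject of the clause headed by 'found'; c-commands the reflexive within its binding domain — allowed (Principle A).
— the lawyers: object of the clause headed by 'assured'; does not c-command the reflexive — cannot bind it (Principle A).
— the recruits: subject of the clause headed by 'assured'; does not c-command the reflexive — cannot bind it (Principle A).
— the witnesses: possessor inside the second object DP of the clause headed by 'questioned'; does not c-command the reflexive — cannot bind it (Principle A).

the delegates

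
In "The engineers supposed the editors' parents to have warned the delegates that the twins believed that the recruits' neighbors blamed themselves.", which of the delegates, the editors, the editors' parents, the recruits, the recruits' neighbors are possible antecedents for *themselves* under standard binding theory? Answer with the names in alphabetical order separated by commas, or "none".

the recruits' neighbors

*themselves* is a reflexive; Principle A requires it to be bound within its binding domain — the clause headed by 'blamed'.
— the delegates: object of the clause headed by 'warned'; c-commands the reflexive but lies outside its binding domain — cannot bind it (Principle A).
— the editors: possessor inside the subject DP of the clause headed by 'warned'; does not c-command the reflexive — cannot bind it (Principle A).
— the editors' parents: subject of the clause headed by 'warned'; c-commands the reflexive but lies outside its binding domain — cannot bind it (Principle A).
— the recruits: possessor inside the subject DP of the clause headed by 'blamed'; does not c-command the reflexive — cannot bind it (Principle A).
— the recruits' neighbors: subject of the clause headed by 'blamed'; c-commands the reflexive within its binding domain — allowed (Principle A).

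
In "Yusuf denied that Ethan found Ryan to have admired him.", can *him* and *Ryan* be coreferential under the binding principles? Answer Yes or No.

No

*Ryan* is an R-expression; Principle C requires it to be free (not bound by any c-commanding expression).
— him: object of the clause headed by 'admired'; the R-expression locally c-commands the pronoun — coreference blocked (Principle B on the pronoun).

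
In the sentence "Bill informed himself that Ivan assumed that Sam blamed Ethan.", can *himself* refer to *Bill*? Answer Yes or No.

*himself* is a reflexive; Principle A requires it to be bound within its binding domain — the matrix clause.
— Bill: subject of the matrix clause; c-commands the reflexive within its binding domain — allowed (Principle A).

Yes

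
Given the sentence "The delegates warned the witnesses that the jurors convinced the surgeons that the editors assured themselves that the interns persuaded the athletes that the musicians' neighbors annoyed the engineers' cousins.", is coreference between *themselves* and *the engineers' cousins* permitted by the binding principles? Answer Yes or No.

*themselves* is a reflexive; Principle A requires it to be bound within its binding domain — the clause headed by 'assured'.
— the engineers' cousins: object of the clause headed by 'annoyed'; does not c-command the reflexive — cannot bind it (Principle A).

No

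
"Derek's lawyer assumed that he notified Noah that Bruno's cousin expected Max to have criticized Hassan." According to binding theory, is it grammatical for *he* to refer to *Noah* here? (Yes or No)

No

*Noah* is an R-expression; Principle C requires it to be free (not bound by any c-commanding expression).
— he: subject of the clause headed by 'notified'; the pronoun c-commands the R-expression — coreference blocked (Principle C).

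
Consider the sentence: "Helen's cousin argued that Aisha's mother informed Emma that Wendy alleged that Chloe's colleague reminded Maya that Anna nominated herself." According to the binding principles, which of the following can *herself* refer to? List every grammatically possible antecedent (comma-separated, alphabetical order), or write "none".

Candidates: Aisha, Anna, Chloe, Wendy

*herself* is a reflexive; Principle A requires it to be bound within its binding domain — the clause headed by 'nominated'.
— Aisha: possessor inside the subject DP of the clause headed by 'informed'; does not c-command the reflexive — cannot bind it (Principle A).
— Anna: subject of the clause headed by 'nominated'; c-commands the reflexive within its binding domain — allowed (Principle A).
— Chloe: possessor inside the subject DP of the clause headed by 'reminded'; does not c-command the reflexive — cannot bind it (Principle A).
— Wendy: subject of the clause headed by 'alleged'; c-commands the reflexive but lies outside its binding domain — cannot bind it (Principle A).

Anna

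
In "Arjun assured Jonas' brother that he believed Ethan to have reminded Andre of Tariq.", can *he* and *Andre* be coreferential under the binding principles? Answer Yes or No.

*Andre* is an R-expression; Principle C requires it to be free (not bound by any c-commanding expression).
— he: subject of the clause headed by 'believed'; the pronoun c-commands the R-expression — coreference blocked (Principle C).

No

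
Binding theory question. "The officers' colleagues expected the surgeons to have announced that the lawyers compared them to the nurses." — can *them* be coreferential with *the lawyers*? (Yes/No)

No

*them* is a pronoun; Principle B requires it to be free in its binding domain — the clause headed by 'compared'.
— the lawyers: subject of the clause headed by 'compared'; c-commands the pronoun within its binding domain — blocked (Principle B).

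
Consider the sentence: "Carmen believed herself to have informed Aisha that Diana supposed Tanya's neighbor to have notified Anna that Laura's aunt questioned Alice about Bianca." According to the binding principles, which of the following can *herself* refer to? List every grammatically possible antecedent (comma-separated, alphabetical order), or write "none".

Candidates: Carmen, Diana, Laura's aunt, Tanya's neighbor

Carmen

*herself* is a reflexive; Principle A requires it to be bound within its binding domain — the matrix clause.
— Carmen: subject of the matrix clause; c-commands the reflexive within its binding domain — allowed (Principle A).
— Diana: subject of the clause headed by 'supposed'; does not c-command the reflexive — cannot bind it (Principle A).
— Laura's aunt: subject of the clause headed by 'questioned'; does not c-command the reflexive — cannot bind it (Principle A).
— Tanya's neighbor: subject of the clause headed by 'notified'; does not c-command the reflexive — cannot bind it (Principle A).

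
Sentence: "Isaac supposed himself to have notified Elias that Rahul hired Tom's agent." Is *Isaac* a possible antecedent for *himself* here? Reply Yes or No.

Yes

*himself* is a reflexive; Principle A requires it to be bound within its binding domain — the matrix clause.
— Isaac: subject of the matrix clause; c-commands the reflexive within its binding domain — allowed (Principle A).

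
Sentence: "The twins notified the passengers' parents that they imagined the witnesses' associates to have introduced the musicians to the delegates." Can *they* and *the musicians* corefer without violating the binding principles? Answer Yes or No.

*the musicians* is an R-expression; Principle C requires it to be free (not bound by any c-commanding expression).
— they: subject of the clause headed by 'imagined'; the pronoun c-commands the R-expression — coreference blocked (Principle C).

No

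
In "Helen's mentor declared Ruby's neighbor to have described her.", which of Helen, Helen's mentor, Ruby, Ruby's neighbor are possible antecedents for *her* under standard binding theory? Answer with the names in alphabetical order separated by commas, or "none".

*her* is a pronoun; Principle B requires it to be free in its binding domain — the clause headed by 'described'.
— Helen: possessor inside the subject DP of the matrix clause; does not c-command the pronoun — Principle B does not apply; allowed.
— Helen's mentor: subject of the matrix clause; c-commands the pronoun but lies outside its binding domain — allowed.
— Ruby: possessor inside the subject DP of the clause headed by 'described'; does not c-command the pronoun — Principle B does not apply; allowed.
— Ruby's neighbor: subject of the clause headed by 'described'; c-commands the pronoun within its binding domain — blocked (Principle B).

Helen, Helen's mentor, Ruby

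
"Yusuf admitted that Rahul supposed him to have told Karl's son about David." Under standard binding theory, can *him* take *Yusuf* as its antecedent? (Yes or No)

Yes

*him* is a pronoun; Principle B requires it to be free in its binding domain — the clause headed by 'supposed'.
— Yusuf: subject of the matrix clause; c-commands the pronoun but lies outside its binding domain — allowed.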